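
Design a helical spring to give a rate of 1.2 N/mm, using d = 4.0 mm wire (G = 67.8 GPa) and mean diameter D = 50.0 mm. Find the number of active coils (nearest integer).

N_a = Gd⁴/(8D³k) = (67.8×10³ × 4.0⁴)/(8 × 50.0³ × 1.2)
    = 1.73568e+07 / 1.2e+06 = 14.46 → 14 coils

14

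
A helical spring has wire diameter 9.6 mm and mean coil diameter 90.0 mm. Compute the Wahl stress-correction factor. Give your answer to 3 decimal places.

C = D/d = 90.0/9.6 = 9.3750
K_W = (4C−1)/(4C−4) + 0.615/C = 36.500/33.500 + 0.0656 = 1.1552

1.155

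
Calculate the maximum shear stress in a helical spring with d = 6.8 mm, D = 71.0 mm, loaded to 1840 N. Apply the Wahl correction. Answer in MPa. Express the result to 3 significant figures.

Spring index C = D/d = 71.0/6.8 = 10.4412
K_W = (4C−1)/(4C−4) + 0.615/C = 40.765/37.765 + 0.0589 = 1.1383
τ₀ = 8FD/(πd³) = 8·1840·71.0/(π·6.8³) = 1.04512e+06/987.82 = 1058 MPa
τ_max = K·τ₀ = 1.1383 × 1058 = 1204.4 MPa

1200 MPa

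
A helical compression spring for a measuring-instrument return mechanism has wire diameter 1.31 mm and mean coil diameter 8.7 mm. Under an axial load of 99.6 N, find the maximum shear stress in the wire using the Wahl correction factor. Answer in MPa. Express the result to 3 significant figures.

1200 MPa

Spring index C = D/d = 8.7/1.31 = 6.6412
K_W = (4C−1)/(4C−4) + 0.615/C = 25.565/22.565 + 0.0926 = 1.2256
τ₀ = 8FD/(πd³) = 8·99.6·8.7/(π·1.31³) = 6932.16/7.0626 = 981.53 MPa
τ_max = K·τ₀ = 1.2256 × 981.53 = 1202.9 MPa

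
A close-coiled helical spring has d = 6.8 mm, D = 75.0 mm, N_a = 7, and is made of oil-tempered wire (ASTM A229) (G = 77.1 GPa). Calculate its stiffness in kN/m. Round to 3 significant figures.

k = Gd⁴/(8D³N_a) = (77.1×10³ × 6.8⁴) / (8 × 75.0³ × 7)
  = 1.6485e+08 / 2.3625e+07 = 6.9778 N/mm

6.98 kN/m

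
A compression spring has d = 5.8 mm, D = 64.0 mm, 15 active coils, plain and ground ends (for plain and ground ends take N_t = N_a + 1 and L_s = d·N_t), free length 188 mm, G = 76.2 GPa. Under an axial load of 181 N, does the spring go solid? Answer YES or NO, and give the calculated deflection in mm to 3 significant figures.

NO, δ = 66.0 mm

k = Gd⁴/(8D³N_a) = (76.2×10³)(5.8⁴)/(8·64.0³·15) = 2.7412 N/mm
N_t = 16; L_s = 5.8·16 = 92.8 mm; δ_solid = L₀ − L_s = 188 − 92.8 = 95.2 mm
δ = F/k = 181/2.7412 = 66.029 mm
δ < δ_solid → spring does not go solid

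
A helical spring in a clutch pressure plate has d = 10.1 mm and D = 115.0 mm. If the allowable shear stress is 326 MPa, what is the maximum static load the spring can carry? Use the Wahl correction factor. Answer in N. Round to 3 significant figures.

1020 N

C = D/d = 115.0/10.1 = 11.3861
K_W = (4C−1)/(4C−4) + 0.615/C = 44.545/41.545 + 0.0540 = 1.1262
τ_max = K·8FD/(πd³) → F_max = τ_allow·πd³/(8DK)
F_max = 326·π·10.1³/(8·115.0·1.1262) = 1.0552e+06/1036.1 = 1018.4 N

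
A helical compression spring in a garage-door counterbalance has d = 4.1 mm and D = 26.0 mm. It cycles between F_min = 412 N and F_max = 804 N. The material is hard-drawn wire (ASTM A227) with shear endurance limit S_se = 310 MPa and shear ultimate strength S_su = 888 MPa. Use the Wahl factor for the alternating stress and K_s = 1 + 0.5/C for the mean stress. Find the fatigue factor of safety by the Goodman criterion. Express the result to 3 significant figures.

C = D/d = 26.0/4.1 = 6.3415; K_W = (4C−1)/(4C−4)+0.615/C = 1.2374; K_s = 1+0.5/C = 1.0788
F_a = (F_max−F_min)/2 = 196 N; F_m = (F_max+F_min)/2 = 608 N
τ_a = K_W·8F_aD/(πd³) = 1.2374 × 188.29 = 232.98 MPa
τ_m = K_s·8F_mD/(πd³) = 1.0788 × 584.07 = 630.12 MPa
Goodman: 1/n_f = τ_a/S_se + τ_m/S_su = 232.98/310 + 630.12/888 = 0.75156 + 0.70960 = 1.4612
n_f = 1/1.4612 = 0.6844

0.684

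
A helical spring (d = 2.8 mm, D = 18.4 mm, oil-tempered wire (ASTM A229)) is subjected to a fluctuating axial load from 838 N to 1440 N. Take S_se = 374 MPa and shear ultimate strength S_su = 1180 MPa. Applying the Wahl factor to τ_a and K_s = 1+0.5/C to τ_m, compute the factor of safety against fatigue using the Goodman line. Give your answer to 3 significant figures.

C = D/d = 18.4/2.8 = 6.5714; K_W = (4C−1)/(4C−4)+0.615/C = 1.2282; K_s = 1+0.5/C = 1.0761
F_a = (F_max−F_min)/2 = 301 N; F_m = (F_max+F_min)/2 = 1139 N
τ_a = K_W·8F_aD/(πd³) = 1.2282 × 642.47 = 789.08 MPa
τ_m = K_s·8F_mD/(πd³) = 1.0761 × 2431.1 = 2616.1 MPa
Goodman: 1/n_f = τ_a/S_se + τ_m/S_su = 789.08/374 + 2616.1/1180 = 2.10984 + 2.21704 = 4.3269
n_f = 1/4.3269 = 0.2311

0.231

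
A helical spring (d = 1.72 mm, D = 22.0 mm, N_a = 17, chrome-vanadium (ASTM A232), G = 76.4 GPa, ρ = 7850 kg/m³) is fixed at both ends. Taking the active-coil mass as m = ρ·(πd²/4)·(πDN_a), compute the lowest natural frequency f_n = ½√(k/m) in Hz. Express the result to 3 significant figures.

k = Gd⁴/(8D³N_a) = (76.4×10³)(1.72⁴)/(8·22.0³·17) = 0.46174 N/mm = 461.74 N/m
Wire length L = πDN_a = π·22.0·17 = 1175 mm
m = ρ·(πd²/4)·L = 7850 × 2.3235×10⁻⁶ m² × 1.175 m = 0.021431 kg
f_n = ½√(k/m) = 0.5·√(461.74/0.021431) = 0.5·√(21546) = 73.392 Hz

73.4 Hz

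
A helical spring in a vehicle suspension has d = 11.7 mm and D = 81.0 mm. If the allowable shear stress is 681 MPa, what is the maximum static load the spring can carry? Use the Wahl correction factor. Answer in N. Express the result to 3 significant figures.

4350 N

C = D/d = 81.0/11.7 = 6.9231
K_W = (4C−1)/(4C−4) + 0.615/C = 26.692/23.692 + 0.0888 = 1.2155
τ_max = K·8FD/(πd³) → F_max = τ_allow·πd³/(8DK)
F_max = 681·π·11.7³/(8·81.0·1.2155) = 3.4265e+06/787.62 = 4350.5 N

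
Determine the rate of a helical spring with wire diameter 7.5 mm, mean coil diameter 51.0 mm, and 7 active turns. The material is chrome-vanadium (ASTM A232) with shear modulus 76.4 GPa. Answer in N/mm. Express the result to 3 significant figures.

32.5 N/mm

k = Gd⁴/(8D³N_a) = (76.4×10³ × 7.5⁴) / (8 × 51.0³ × 7)
  = 2.41734e+08 / 7.42846e+06 = 32.542 N/mm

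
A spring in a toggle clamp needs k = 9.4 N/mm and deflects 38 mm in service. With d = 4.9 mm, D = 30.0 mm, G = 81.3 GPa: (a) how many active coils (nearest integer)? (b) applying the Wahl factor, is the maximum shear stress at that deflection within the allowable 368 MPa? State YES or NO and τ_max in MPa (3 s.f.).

(a) 23 coils; (b) YES, τ_max = 290 MPa

N_a = Gd⁴/(8D³k) = (81.3×10³)(4.9⁴)/(8·30.0³·9.4) = 23.08 → N_a = 23
Actual rate k = Gd⁴/(8D³·23) = 9.4339 N/mm
Working load F = kδ = 9.4339·38 = 358.49 N
C = 30.0/4.9 = 6.1224; K_W = (4C−1)/(4C−4)+0.615/C = 1.2469
τ_max = K_W·8FD/(πd³) = 1.2469·232.78 = 290.25 MPa
τ_max ≤ 368 MPa → acceptable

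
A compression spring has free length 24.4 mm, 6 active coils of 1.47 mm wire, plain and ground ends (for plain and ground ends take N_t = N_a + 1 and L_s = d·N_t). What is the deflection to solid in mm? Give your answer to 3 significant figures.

N_t = 7; L_s = 1.47·7 = 10.29 mm
δ_solid = L₀ − L_s = 24.4 − 10.29 = 14.11 mm

14.1 mm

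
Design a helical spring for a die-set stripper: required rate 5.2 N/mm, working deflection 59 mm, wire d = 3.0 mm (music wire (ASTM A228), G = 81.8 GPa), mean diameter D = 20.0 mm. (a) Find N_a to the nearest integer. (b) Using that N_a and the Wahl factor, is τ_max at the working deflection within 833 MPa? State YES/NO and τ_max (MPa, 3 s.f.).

N_a = Gd⁴/(8D³k) = (81.8×10³)(3.0⁴)/(8·20.0³·5.2) = 19.91 → N_a = 20
Actual rate k = Gd⁴/(8D³·20) = 5.1764 N/mm
Working load F = kδ = 5.1764·59 = 305.41 N
C = 20.0/3.0 = 6.6667; K_W = (4C−1)/(4C−4)+0.615/C = 1.2246
τ_max = K_W·8FD/(πd³) = 1.2246·576.09 = 705.48 MPa
τ_max ≤ 833 MPa → acceptable

(a) 20 coils; (b) YES, τ_max = 705 MPa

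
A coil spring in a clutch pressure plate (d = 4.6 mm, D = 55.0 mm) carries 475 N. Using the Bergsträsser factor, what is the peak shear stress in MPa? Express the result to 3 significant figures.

760 MPa

Spring index C = D/d = 55.0/4.6 = 11.9565
K_B = (4C+2)/(4C−3) = 49.826/44.826 = 1.1115
τ₀ = 8FD/(πd³) = 8·475·55.0/(π·4.6³) = 209000/305.79 = 683.48 MPa
τ_max = K·τ₀ = 1.1115 × 683.48 = 759.71 MPa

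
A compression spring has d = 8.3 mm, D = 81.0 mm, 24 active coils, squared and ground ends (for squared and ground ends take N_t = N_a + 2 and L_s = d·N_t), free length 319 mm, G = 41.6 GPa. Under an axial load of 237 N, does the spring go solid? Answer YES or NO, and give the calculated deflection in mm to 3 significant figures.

k = Gd⁴/(8D³N_a) = (41.6×10³)(8.3⁴)/(8·81.0³·24) = 1.9349 N/mm
N_t = 26; L_s = 8.3·26 = 215.8 mm; δ_solid = L₀ − L_s = 319 − 215.8 = 103.2 mm
δ = F/k = 237/1.9349 = 122.49 mm
δ ≥ δ_solid → spring goes solid

YES, δ = 122 mm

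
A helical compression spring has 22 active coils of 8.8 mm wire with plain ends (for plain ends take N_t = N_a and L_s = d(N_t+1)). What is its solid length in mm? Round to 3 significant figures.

plain ends: N_t = N_a = 22
L_s = d·(N_t+1) = 8.8 × 23 = 202.4 mm

202 mm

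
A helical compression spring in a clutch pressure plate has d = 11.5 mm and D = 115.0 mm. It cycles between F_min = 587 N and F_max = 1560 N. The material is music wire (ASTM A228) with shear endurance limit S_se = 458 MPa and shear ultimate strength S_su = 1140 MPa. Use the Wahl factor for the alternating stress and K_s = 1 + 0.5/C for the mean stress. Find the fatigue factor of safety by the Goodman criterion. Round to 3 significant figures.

C = D/d = 115.0/11.5 = 10.0000; K_W = (4C−1)/(4C−4)+0.615/C = 1.1448; K_s = 1+0.5/C = 1.0500
F_a = (F_max−F_min)/2 = 486.5 N; F_m = (F_max+F_min)/2 = 1073.5 N
τ_a = K_W·8F_aD/(πd³) = 1.1448 × 93.676 = 107.24 MPa
τ_m = K_s·8F_mD/(πd³) = 1.0500 × 206.7 = 217.04 MPa
Goodman: 1/n_f = τ_a/S_se + τ_m/S_su = 107.24/458 + 217.04/1140 = 0.23416 + 0.19038 = 0.42454
n_f = 1/0.42454 = 2.355

2.36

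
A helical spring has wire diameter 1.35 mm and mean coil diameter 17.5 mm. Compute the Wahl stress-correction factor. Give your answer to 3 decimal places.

C = D/d = 17.5/1.35 = 12.9630
K_W = (4C−1)/(4C−4) + 0.615/C = 50.852/47.852 + 0.0474 = 1.1101

1.110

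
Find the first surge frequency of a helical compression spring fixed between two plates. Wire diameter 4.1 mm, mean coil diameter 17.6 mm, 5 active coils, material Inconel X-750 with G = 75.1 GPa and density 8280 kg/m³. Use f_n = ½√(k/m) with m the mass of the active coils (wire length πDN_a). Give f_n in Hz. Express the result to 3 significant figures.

k = Gd⁴/(8D³N_a) = (75.1×10³)(4.1⁴)/(8·17.6³·5) = 97.314 N/mm = 97314 N/m
Wire length L = πDN_a = π·17.6·5 = 276.46 mm
m = ρ·(πd²/4)·L = 8280 × 13.203×10⁻⁶ m² × 0.27646 m = 0.030222 kg
f_n = ½√(k/m) = 0.5·√(97314/0.030222) = 0.5·√(3.22e+06) = 897.22 Hz

897 Hz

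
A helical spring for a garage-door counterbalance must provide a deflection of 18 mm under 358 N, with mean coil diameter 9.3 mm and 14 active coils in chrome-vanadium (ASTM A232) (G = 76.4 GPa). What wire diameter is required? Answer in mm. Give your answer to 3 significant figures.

Required rate k = F/δ = 358/18 = 19.889 N/mm
d = (8D³N_a·k / G)^(1/4) = (8·9.3³·14·19.889 / (76.4×10³))^0.25
  = (23.452)^0.25 = 2.2006 mm

2.20 mm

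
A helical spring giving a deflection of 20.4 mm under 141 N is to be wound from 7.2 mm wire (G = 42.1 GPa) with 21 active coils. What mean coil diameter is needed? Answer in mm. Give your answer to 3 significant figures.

Required rate k = F/δ = 141/20.4 = 6.9118 N/mm
D = (Gd⁴/(8N_a·k))^(1/3) = (42.1×10³·7.2⁴/(8·21·6.9118))^(1/3)
  = (97434.7)^(1/3) = 46.0156 mm

46.0 mm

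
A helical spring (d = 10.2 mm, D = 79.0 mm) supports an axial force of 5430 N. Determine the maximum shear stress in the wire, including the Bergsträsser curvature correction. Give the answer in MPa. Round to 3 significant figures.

Spring index C = D/d = 79.0/10.2 = 7.7451
K_B = (4C+2)/(4C−3) = 32.980/27.980 = 1.1787
τ₀ = 8FD/(πd³) = 8·5430·79.0/(π·10.2³) = 3.43176e+06/3333.9 = 1029.4 MPa
τ_max = K·τ₀ = 1.1787 × 1029.4 = 1213.3 MPa

1210 MPa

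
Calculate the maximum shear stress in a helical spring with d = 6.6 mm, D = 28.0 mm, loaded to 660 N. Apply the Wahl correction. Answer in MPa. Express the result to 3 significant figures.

Spring index C = D/d = 28.0/6.6 = 4.2424
K_W = (4C−1)/(4C−4) + 0.615/C = 15.970/12.970 + 0.1450 = 1.3763
τ₀ = 8FD/(πd³) = 8·660·28.0/(π·6.6³) = 147840/903.2 = 163.69 MPa
τ_max = K·τ₀ = 1.3763 × 163.69 = 225.28 MPa

225 MPa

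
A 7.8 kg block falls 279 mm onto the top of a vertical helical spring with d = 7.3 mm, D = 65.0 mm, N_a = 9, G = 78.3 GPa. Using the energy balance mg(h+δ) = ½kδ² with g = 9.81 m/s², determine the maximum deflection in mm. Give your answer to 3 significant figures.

k = Gd⁴/(8D³N_a) = (78.3×10³)(7.3⁴)/(8·65.0³·9) = 11.246 N/mm
W = mg = 7.8 × 9.81 = 76.518 N
½kδ² − Wδ − Wh = 0 → δ = (W + √(W² + 2kWh))/k
δ = (76.518 + √(5855 + 480152))/11.246 = (76.518 + 697.14)/11.246 = 68.797 mm

68.8 mm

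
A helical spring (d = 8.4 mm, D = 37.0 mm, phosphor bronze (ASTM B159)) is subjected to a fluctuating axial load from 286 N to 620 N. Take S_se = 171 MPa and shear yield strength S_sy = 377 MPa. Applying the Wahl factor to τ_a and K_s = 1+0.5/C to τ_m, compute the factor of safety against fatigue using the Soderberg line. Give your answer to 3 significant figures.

2.36

C = D/d = 37.0/8.4 = 4.4048; K_W = (4C−1)/(4C−4)+0.615/C = 1.3599; K_s = 1+0.5/C = 1.1135
F_a = (F_max−F_min)/2 = 167 N; F_m = (F_max+F_min)/2 = 453 N
τ_a = K_W·8F_aD/(πd³) = 1.3599 × 26.547 = 36.102 MPa
τ_m = K_s·8F_mD/(πd³) = 1.1135 × 72.012 = 80.186 MPa
Soderberg: 1/n_f = τ_a/S_se + τ_m/S_sy = 36.102/171 + 80.186/377 = 0.21112 + 0.21269 = 0.42382
n_f = 1/0.42382 = 2.36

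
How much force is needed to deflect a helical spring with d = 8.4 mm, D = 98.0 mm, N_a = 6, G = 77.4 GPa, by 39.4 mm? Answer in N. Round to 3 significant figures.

336 N

k = Gd⁴/(8D³N_a) = (77.4×10³)(8.4⁴)/(8·98.0³·6) = 8.5298 N/mm
F = k·δ = 8.5298 × 39.4 = 336.07 N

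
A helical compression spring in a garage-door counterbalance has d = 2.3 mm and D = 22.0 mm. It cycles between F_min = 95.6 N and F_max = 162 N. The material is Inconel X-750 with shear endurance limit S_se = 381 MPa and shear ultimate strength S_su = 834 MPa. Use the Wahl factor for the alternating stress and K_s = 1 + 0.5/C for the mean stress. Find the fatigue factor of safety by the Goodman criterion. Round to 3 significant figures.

0.826

C = D/d = 22.0/2.3 = 9.5652; K_W = (4C−1)/(4C−4)+0.615/C = 1.1519; K_s = 1+0.5/C = 1.0523
F_a = (F_max−F_min)/2 = 33.2 N; F_m = (F_max+F_min)/2 = 128.8 N
τ_a = K_W·8F_aD/(πd³) = 1.1519 × 152.87 = 176.08 MPa
τ_m = K_s·8F_mD/(πd³) = 1.0523 × 593.06 = 624.06 MPa
Goodman: 1/n_f = τ_a/S_se + τ_m/S_su = 176.08/381 + 624.06/834 = 0.46216 + 0.74827 = 1.2104
n_f = 1/1.2104 = 0.8262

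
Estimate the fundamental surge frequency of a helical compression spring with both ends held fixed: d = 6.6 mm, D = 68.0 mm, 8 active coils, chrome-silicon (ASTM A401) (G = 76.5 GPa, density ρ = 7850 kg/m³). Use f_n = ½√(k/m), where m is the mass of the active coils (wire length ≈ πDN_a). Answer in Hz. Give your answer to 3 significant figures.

k = Gd⁴/(8D³N_a) = (76.5×10³)(6.6⁴)/(8·68.0³·8) = 7.2132 N/mm = 7213.2 N/m
Wire length L = πDN_a = π·68.0·8 = 1709 mm
m = ρ·(πd²/4)·L = 7850 × 34.212×10⁻⁶ m² × 1.709 m = 0.45898 kg
f_n = ½√(k/m) = 0.5·√(7213.2/0.45898) = 0.5·√(15716) = 62.681 Hz

62.7 Hz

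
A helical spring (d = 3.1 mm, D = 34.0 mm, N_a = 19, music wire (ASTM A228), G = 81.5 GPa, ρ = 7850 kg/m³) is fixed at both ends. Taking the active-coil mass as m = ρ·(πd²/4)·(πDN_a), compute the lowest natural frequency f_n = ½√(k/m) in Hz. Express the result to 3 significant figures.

51.2 Hz

k = Gd⁴/(8D³N_a) = (81.5×10³)(3.1⁴)/(8·34.0³·19) = 1.2599 N/mm = 1259.9 N/m
Wire length L = πDN_a = π·34.0·19 = 2029.5 mm
m = ρ·(πd²/4)·L = 7850 × 7.5477×10⁻⁶ m² × 2.0295 m = 0.12024 kg
f_n = ½√(k/m) = 0.5·√(1259.9/0.12024) = 0.5·√(10478) = 51.18 Hz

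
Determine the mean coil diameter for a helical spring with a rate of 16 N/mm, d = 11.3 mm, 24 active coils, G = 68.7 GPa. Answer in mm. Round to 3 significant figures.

D = (Gd⁴/(8N_a·k))^(1/3) = (68.7×10³·11.3⁴/(8·24·16))^(1/3)
  = (364627)^(1/3) = 71.4414 mm

71.4 mm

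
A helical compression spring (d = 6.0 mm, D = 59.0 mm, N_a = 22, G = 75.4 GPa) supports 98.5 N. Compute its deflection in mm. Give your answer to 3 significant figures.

36.4 mm

k = Gd⁴/(8D³N_a) = (75.4×10³)(6.0⁴)/(8·59.0³·22) = 2.7034 N/mm
δ = F/k = 98.5 / 2.7034 = 36.436 mm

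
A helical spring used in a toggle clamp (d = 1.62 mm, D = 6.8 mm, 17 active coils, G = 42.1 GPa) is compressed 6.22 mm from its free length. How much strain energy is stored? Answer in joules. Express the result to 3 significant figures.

0.131 J

k = Gd⁴/(8D³N_a) = (42.1×10³)(1.62⁴)/(8·6.8³·17) = 6.7807 N/mm
U = ½kδ² = 0.5 × 6.7807 × 6.22² = 131.17 N·mm = 0.13117 J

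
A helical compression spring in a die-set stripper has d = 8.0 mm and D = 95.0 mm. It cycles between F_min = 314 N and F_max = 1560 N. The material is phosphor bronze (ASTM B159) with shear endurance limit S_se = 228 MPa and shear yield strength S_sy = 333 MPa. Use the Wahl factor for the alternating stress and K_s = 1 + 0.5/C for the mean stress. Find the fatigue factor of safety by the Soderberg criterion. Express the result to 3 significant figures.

0.353

C = D/d = 95.0/8.0 = 11.8750; K_W = (4C−1)/(4C−4)+0.615/C = 1.1208; K_s = 1+0.5/C = 1.0421
F_a = (F_max−F_min)/2 = 623 N; F_m = (F_max+F_min)/2 = 937 N
τ_a = K_W·8F_aD/(πd³) = 1.1208 × 294.36 = 329.91 MPa
τ_m = K_s·8F_mD/(πd³) = 1.0421 × 442.72 = 461.37 MPa
Soderberg: 1/n_f = τ_a/S_se + τ_m/S_sy = 329.91/228 + 461.37/333 = 1.44696 + 1.38548 = 2.8324
n_f = 1/2.8324 = 0.3531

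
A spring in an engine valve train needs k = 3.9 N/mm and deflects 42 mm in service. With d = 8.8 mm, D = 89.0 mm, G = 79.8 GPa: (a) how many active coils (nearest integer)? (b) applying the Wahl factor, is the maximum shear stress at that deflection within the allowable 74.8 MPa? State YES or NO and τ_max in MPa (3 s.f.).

N_a = Gd⁴/(8D³k) = (79.8×10³)(8.8⁴)/(8·89.0³·3.9) = 21.76 → N_a = 22
Actual rate k = Gd⁴/(8D³·22) = 3.857 N/mm
Working load F = kδ = 3.857·42 = 161.99 N
C = 89.0/8.8 = 10.1136; K_W = (4C−1)/(4C−4)+0.615/C = 1.1431
τ_max = K_W·8FD/(πd³) = 1.1431·53.874 = 61.584 MPa
τ_max ≤ 74.8 MPa → acceptable

(a) 22 coils; (b) YES, τ_max = 61.6 MPa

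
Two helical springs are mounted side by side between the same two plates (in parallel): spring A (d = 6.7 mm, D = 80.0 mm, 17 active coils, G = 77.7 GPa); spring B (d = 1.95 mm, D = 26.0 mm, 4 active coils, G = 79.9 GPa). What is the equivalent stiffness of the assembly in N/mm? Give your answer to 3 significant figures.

4.30 N/mm

k_A = Gd⁴/(8D³N_a) = (77.7×10³)(6.7⁴)/(8·80.0³·17) = 2.2486 N/mm
k_B = Gd⁴/(8D³N_a) = (79.9×10³)(1.95⁴)/(8·26.0³·4) = 2.0541 N/mm
Parallel: k_eq = 2.2486 + 2.0541 = 4.3027 N/mm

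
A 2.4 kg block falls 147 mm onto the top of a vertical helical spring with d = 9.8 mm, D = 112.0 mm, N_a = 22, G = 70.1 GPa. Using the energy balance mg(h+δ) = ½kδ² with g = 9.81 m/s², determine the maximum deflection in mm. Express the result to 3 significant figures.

61.2 mm

k = Gd⁴/(8D³N_a) = (70.1×10³)(9.8⁴)/(8·112.0³·22) = 2.6149 N/mm
W = mg = 2.4 × 9.81 = 23.544 N
½kδ² − Wδ − Wh = 0 → δ = (W + √(W² + 2kWh))/k
δ = (23.544 + √(554.32 + 18100.2))/2.6149 = (23.544 + 136.58)/2.6149 = 61.236 mm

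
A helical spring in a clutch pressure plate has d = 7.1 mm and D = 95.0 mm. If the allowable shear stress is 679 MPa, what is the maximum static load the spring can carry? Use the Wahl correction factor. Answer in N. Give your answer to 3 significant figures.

C = D/d = 95.0/7.1 = 13.3803
K_W = (4C−1)/(4C−4) + 0.615/C = 52.521/49.521 + 0.0460 = 1.1065
τ_max = K·8FD/(πd³) → F_max = τ_allow·πd³/(8DK)
F_max = 679·π·7.1³/(8·95.0·1.1065) = 7.6347e+05/840.97 = 907.85 N

908 N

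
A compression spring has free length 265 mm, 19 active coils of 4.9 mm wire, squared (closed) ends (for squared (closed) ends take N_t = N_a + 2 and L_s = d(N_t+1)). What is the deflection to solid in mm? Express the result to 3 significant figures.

N_t = 21; L_s = 4.9·22 = 107.8 mm
δ_solid = L₀ − L_s = 265 − 107.8 = 157.2 mm

157 mm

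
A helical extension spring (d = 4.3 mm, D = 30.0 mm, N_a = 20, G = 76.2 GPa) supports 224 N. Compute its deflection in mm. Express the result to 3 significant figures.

k = Gd⁴/(8D³N_a) = (76.2×10³)(4.3⁴)/(8·30.0³·20) = 6.0304 N/mm
δ = F/k = 224 / 6.0304 = 37.145 mm

37.1 mm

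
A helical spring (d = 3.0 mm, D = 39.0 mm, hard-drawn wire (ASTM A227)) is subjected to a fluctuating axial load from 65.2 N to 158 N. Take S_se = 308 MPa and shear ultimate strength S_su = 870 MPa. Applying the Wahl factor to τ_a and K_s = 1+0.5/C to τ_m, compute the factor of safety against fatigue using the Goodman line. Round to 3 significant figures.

C = D/d = 39.0/3.0 = 13.0000; K_W = (4C−1)/(4C−4)+0.615/C = 1.1098; K_s = 1+0.5/C = 1.0385
F_a = (F_max−F_min)/2 = 46.4 N; F_m = (F_max+F_min)/2 = 111.6 N
τ_a = K_W·8F_aD/(πd³) = 1.1098 × 170.67 = 189.41 MPa
τ_m = K_s·8F_mD/(πd³) = 1.0385 × 410.49 = 426.28 MPa
Goodman: 1/n_f = τ_a/S_se + τ_m/S_su = 189.41/308 + 426.28/870 = 0.61497 + 0.48998 = 1.105
n_f = 1/1.105 = 0.905

0.905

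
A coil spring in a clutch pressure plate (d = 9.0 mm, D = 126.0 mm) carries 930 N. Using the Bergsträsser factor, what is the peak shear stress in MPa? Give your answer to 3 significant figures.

448 MPa

Spring index C = D/d = 126.0/9.0 = 14.0000
K_B = (4C+2)/(4C−3) = 58.000/53.000 = 1.0943
τ₀ = 8FD/(πd³) = 8·930·126.0/(π·9.0³) = 937440/2290.2 = 409.32 MPa
τ_max = K·τ₀ = 1.0943 × 409.32 = 447.94 MPa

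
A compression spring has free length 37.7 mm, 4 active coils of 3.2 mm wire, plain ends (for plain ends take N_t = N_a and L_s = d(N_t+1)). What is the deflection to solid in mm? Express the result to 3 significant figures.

N_t = 4; L_s = 3.2·5 = 16 mm
δ_solid = L₀ − L_s = 37.7 − 16 = 21.7 mm

21.7 mm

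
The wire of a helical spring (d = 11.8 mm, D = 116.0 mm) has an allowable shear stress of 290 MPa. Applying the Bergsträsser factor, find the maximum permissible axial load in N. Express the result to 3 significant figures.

C = D/d = 116.0/11.8 = 9.8305
K_B = (4C+2)/(4C−3) = 41.322/36.322 = 1.1377
τ_max = K·8FD/(πd³) → F_max = τ_allow·πd³/(8DK)
F_max = 290·π·11.8³/(8·116.0·1.1377) = 1.4969e+06/1055.7 = 1417.9 N

1420 N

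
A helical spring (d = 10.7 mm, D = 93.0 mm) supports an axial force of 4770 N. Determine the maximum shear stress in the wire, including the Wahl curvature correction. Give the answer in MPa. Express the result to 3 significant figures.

Spring index C = D/d = 93.0/10.7 = 8.6916
K_W = (4C−1)/(4C−4) + 0.615/C = 33.766/30.766 + 0.0708 = 1.1683
τ₀ = 8FD/(πd³) = 8·4770·93.0/(π·10.7³) = 3.54888e+06/3848.6 = 922.13 MPa
τ_max = K·τ₀ = 1.1683 × 922.13 = 1077.3 MPa

1080 MPa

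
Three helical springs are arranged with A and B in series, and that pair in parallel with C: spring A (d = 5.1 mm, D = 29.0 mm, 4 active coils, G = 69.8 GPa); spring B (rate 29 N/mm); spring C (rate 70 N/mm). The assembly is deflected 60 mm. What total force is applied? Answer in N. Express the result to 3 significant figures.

k_A = Gd⁴/(8D³N_a) = (69.8×10³)(5.1⁴)/(8·29.0³·4) = 60.505 N/mm
Springs A,B series: k_AB = 1/(1/60.505+1/29) = 19.604 N/mm; parallel with C: k_eq = 19.604+70 = 89.604 N/mm
F = k_eq·δ = 89.604·60 = 5376.2 N

5380 N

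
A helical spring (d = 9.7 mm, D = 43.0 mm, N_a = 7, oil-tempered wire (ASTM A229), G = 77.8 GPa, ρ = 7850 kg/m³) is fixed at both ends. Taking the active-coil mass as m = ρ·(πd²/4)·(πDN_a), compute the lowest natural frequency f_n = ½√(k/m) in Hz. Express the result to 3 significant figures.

266 Hz

k = Gd⁴/(8D³N_a) = (77.8×10³)(9.7⁴)/(8·43.0³·7) = 154.69 N/mm = 1.5469e+05 N/m
Wire length L = πDN_a = π·43.0·7 = 945.62 mm
m = ρ·(πd²/4)·L = 7850 × 73.898×10⁻⁶ m² × 0.94562 m = 0.54855 kg
f_n = ½√(k/m) = 0.5·√(1.5469e+05/0.54855) = 0.5·√(2.82e+05) = 265.52 Hz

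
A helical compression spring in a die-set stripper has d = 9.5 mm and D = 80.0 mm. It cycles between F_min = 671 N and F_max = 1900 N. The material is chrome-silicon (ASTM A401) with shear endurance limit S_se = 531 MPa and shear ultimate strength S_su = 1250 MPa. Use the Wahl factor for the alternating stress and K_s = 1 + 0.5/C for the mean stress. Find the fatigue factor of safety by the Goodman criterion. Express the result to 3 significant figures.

1.72

C = D/d = 80.0/9.5 = 8.4211; K_W = (4C−1)/(4C−4)+0.615/C = 1.1741; K_s = 1+0.5/C = 1.0594
F_a = (F_max−F_min)/2 = 614.5 N; F_m = (F_max+F_min)/2 = 1285.5 N
τ_a = K_W·8F_aD/(πd³) = 1.1741 × 146.01 = 171.43 MPa
τ_m = K_s·8F_mD/(πd³) = 1.0594 × 305.44 = 323.58 MPa
Goodman: 1/n_f = τ_a/S_se + τ_m/S_su = 171.43/531 + 323.58/1250 = 0.32284 + 0.25886 = 0.58171
n_f = 1/0.58171 = 1.719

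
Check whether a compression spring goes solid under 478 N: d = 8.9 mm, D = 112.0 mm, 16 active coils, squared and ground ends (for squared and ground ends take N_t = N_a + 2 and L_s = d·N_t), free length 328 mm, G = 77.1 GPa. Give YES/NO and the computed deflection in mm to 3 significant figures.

YES, δ = 178 mm

k = Gd⁴/(8D³N_a) = (77.1×10³)(8.9⁴)/(8·112.0³·16) = 2.69 N/mm
N_t = 18; L_s = 8.9·18 = 160.2 mm; δ_solid = L₀ − L_s = 328 − 160.2 = 167.8 mm
δ = F/k = 478/2.69 = 177.7 mm
δ ≥ δ_solid → spring goes solid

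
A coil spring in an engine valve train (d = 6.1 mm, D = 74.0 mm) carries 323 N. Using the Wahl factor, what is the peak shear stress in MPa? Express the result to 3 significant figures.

300 MPa

Spring index C = D/d = 74.0/6.1 = 12.1311
K_W = (4C−1)/(4C−4) + 0.615/C = 47.525/44.525 + 0.0507 = 1.1181
τ₀ = 8FD/(πd³) = 8·323·74.0/(π·6.1³) = 191216/713.08 = 268.15 MPa
τ_max = K·τ₀ = 1.1181 × 268.15 = 299.82 MPa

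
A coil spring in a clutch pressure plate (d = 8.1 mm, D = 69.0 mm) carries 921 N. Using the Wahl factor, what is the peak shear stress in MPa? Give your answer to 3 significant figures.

Spring index C = D/d = 69.0/8.1 = 8.5185
K_W = (4C−1)/(4C−4) + 0.615/C = 33.074/30.074 + 0.0722 = 1.1719
τ₀ = 8FD/(πd³) = 8·921·69.0/(π·8.1³) = 508392/1669.6 = 304.5 MPa
τ_max = K·τ₀ = 1.1719 × 304.5 = 356.86 MPa

357 MPa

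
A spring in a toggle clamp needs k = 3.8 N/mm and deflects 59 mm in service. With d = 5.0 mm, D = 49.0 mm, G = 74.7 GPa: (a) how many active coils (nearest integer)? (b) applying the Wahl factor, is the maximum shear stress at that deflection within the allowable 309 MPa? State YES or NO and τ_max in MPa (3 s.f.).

(a) 13 coils; (b) YES, τ_max = 258 MPa

N_a = Gd⁴/(8D³k) = (74.7×10³)(5.0⁴)/(8·49.0³·3.8) = 13.05 → N_a = 13
Actual rate k = Gd⁴/(8D³·13) = 3.8157 N/mm
Working load F = kδ = 3.8157·59 = 225.13 N
C = 49.0/5.0 = 9.8000; K_W = (4C−1)/(4C−4)+0.615/C = 1.1480
τ_max = K_W·8FD/(πd³) = 1.1480·224.73 = 257.98 MPa
τ_max ≤ 309 MPa → acceptable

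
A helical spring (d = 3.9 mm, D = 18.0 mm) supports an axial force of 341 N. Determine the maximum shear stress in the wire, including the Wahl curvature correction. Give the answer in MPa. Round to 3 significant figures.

353 MPa

Spring index C = D/d = 18.0/3.9 = 4.6154
K_W = (4C−1)/(4C−4) + 0.615/C = 17.462/14.462 + 0.1332 = 1.3407
τ₀ = 8FD/(πd³) = 8·341·18.0/(π·3.9³) = 49104/186.36 = 263.5 MPa
τ_max = K·τ₀ = 1.3407 × 263.5 = 353.27 MPa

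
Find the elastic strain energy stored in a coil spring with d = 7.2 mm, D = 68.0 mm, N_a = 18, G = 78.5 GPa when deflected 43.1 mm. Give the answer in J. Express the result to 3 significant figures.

k = Gd⁴/(8D³N_a) = (78.5×10³)(7.2⁴)/(8·68.0³·18) = 4.6592 N/mm
U = ½kδ² = 0.5 × 4.6592 × 43.1² = 4327.5 N·mm = 4.3275 J

4.33 J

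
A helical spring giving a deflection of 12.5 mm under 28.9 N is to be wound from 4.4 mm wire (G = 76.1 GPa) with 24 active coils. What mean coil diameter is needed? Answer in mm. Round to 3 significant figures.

40.1 mm

Required rate k = F/δ = 28.9/12.5 = 2.312 N/mm
D = (Gd⁴/(8N_a·k))^(1/3) = (76.1×10³·4.4⁴/(8·24·2.312))^(1/3)
  = (64254.9)^(1/3) = 40.0530 mm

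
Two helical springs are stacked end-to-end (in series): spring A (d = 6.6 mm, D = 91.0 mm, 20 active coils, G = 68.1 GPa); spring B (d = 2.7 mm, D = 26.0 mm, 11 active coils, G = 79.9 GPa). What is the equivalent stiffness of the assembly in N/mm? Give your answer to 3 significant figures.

0.771 N/mm

k_A = Gd⁴/(8D³N_a) = (68.1×10³)(6.6⁴)/(8·91.0³·20) = 1.0717 N/mm
k_B = Gd⁴/(8D³N_a) = (79.9×10³)(2.7⁴)/(8·26.0³·11) = 2.7454 N/mm
Series: 1/k_eq = 1/1.0717 + 1/2.7454 = 1.2973; k_eq = 0.77081 N/mm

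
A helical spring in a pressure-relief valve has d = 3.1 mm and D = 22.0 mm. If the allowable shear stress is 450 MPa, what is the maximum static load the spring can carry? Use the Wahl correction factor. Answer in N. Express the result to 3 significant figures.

C = D/d = 22.0/3.1 = 7.0968
K_W = (4C−1)/(4C−4) + 0.615/C = 27.387/24.387 + 0.0867 = 1.2097
τ_max = K·8FD/(πd³) → F_max = τ_allow·πd³/(8DK)
F_max = 450·π·3.1³/(8·22.0·1.2097) = 42116/212.9 = 197.82 N

198 N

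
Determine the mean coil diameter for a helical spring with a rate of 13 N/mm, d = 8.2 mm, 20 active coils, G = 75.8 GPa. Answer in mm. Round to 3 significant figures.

54.8 mm

D = (Gd⁴/(8N_a·k))^(1/3) = (75.8×10³·8.2⁴/(8·20·13))^(1/3)
  = (164764)^(1/3) = 54.8219 mm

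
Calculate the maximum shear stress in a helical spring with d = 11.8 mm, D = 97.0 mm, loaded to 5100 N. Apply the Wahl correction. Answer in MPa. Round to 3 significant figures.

904 MPa

Spring index C = D/d = 97.0/11.8 = 8.2203
K_W = (4C−1)/(4C−4) + 0.615/C = 31.881/28.881 + 0.0748 = 1.1787
τ₀ = 8FD/(πd³) = 8·5100·97.0/(π·11.8³) = 3.9576e+06/5161.7 = 766.72 MPa
τ_max = K·τ₀ = 1.1787 × 766.72 = 903.72 MPa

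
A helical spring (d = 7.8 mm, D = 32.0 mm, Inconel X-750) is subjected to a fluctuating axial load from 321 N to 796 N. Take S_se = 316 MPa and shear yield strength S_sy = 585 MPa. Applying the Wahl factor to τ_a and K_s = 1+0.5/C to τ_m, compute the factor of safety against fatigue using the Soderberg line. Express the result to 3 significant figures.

2.75

C = D/d = 32.0/7.8 = 4.1026; K_W = (4C−1)/(4C−4)+0.615/C = 1.3916; K_s = 1+0.5/C = 1.1219
F_a = (F_max−F_min)/2 = 237.5 N; F_m = (F_max+F_min)/2 = 558.5 N
τ_a = K_W·8F_aD/(πd³) = 1.3916 × 40.782 = 56.754 MPa
τ_m = K_s·8F_mD/(πd³) = 1.1219 × 95.902 = 107.59 MPa
Soderberg: 1/n_f = τ_a/S_se + τ_m/S_sy = 56.754/316 + 107.59/585 = 0.17960 + 0.18392 = 0.36352
n_f = 1/0.36352 = 2.751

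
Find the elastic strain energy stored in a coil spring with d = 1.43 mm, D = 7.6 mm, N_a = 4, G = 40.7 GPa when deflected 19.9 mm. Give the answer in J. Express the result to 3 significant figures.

k = Gd⁴/(8D³N_a) = (40.7×10³)(1.43⁴)/(8·7.6³·4) = 12.116 N/mm
U = ½kδ² = 0.5 × 12.116 × 19.9² = 2399 N·mm = 2.399 J

2.40 J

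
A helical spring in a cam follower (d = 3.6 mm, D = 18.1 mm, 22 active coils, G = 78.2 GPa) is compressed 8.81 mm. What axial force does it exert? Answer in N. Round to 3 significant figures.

k = Gd⁴/(8D³N_a) = (78.2×10³)(3.6⁴)/(8·18.1³·22) = 12.585 N/mm
F = k·δ = 12.585 × 8.81 = 110.88 N

111 N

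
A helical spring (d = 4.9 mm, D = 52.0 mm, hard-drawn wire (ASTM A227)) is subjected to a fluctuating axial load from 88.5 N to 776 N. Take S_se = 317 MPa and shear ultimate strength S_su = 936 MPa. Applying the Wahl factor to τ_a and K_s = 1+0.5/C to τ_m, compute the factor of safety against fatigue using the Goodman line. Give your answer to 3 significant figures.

0.518

C = D/d = 52.0/4.9 = 10.6122; K_W = (4C−1)/(4C−4)+0.615/C = 1.1360; K_s = 1+0.5/C = 1.0471
F_a = (F_max−F_min)/2 = 343.75 N; F_m = (F_max+F_min)/2 = 432.25 N
τ_a = K_W·8F_aD/(πd³) = 1.1360 × 386.9 = 439.51 MPa
τ_m = K_s·8F_mD/(πd³) = 1.0471 × 486.51 = 509.43 MPa
Goodman: 1/n_f = τ_a/S_se + τ_m/S_su = 439.51/317 + 509.43/936 = 1.38646 + 0.54426 = 1.9307
n_f = 1/1.9307 = 0.5179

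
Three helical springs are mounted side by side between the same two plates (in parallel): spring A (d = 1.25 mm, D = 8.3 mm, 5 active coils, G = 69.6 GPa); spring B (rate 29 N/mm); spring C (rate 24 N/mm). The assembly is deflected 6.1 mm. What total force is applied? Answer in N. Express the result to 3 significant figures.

369 N

k_A = Gd⁴/(8D³N_a) = (69.6×10³)(1.25⁴)/(8·8.3³·5) = 7.4294 N/mm
Parallel: k_eq = 7.4294 + 29 + 24 = 60.429 N/mm
F = k_eq·δ = 60.429·6.1 = 368.62 N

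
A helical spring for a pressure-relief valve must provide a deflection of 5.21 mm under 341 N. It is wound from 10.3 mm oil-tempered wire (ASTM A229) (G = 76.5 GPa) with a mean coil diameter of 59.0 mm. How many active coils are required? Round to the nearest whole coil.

8

Required rate k = F/δ = 341/5.21 = 65.451 N/mm
N_a = Gd⁴/(8D³k) = (76.5×10³ × 10.3⁴)/(8 × 59.0³ × 65.451)
    = 8.61014e+08 / 1.07538e+08 = 8.007 → 8 coils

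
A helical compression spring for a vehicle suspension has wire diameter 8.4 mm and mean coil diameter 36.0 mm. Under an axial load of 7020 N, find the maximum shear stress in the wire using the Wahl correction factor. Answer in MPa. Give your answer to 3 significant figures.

1490 MPa

Spring index C = D/d = 36.0/8.4 = 4.2857
K_W = (4C−1)/(4C−4) + 0.615/C = 16.143/13.143 + 0.1435 = 1.3718
τ₀ = 8FD/(πd³) = 8·7020·36.0/(π·8.4³) = 2.02176e+06/1862 = 1085.8 MPa
τ_max = K·τ₀ = 1.3718 × 1085.8 = 1489.4 MPa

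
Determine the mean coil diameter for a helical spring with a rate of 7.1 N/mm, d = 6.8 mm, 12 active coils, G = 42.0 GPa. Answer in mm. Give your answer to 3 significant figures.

D = (Gd⁴/(8N_a·k))^(1/3) = (42.0×10³·6.8⁴/(8·12·7.1))^(1/3)
  = (131751)^(1/3) = 50.8845 mm

50.9 mm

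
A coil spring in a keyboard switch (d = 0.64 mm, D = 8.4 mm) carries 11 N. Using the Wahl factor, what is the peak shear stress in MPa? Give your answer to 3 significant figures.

Spring index C = D/d = 8.4/0.64 = 13.1250
K_W = (4C−1)/(4C−4) + 0.615/C = 51.500/48.500 + 0.0469 = 1.1087
τ₀ = 8FD/(πd³) = 8·11·8.4/(π·0.64³) = 739.2/0.82355 = 897.58 MPa
τ_max = K·τ₀ = 1.1087 × 897.58 = 995.16 MPa

995 MPa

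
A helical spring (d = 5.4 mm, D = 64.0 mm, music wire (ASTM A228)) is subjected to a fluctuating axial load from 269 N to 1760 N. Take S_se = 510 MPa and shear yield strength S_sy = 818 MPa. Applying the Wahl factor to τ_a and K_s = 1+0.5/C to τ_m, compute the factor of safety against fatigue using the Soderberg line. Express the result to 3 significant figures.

C = D/d = 64.0/5.4 = 11.8519; K_W = (4C−1)/(4C−4)+0.615/C = 1.1210; K_s = 1+0.5/C = 1.0422
F_a = (F_max−F_min)/2 = 745.5 N; F_m = (F_max+F_min)/2 = 1014.5 N
τ_a = K_W·8F_aD/(πd³) = 1.1210 × 771.59 = 864.95 MPa
τ_m = K_s·8F_mD/(πd³) = 1.0422 × 1050 = 1094.3 MPa
Soderberg: 1/n_f = τ_a/S_se + τ_m/S_sy = 864.95/510 + 1094.3/818 = 1.69599 + 1.33778 = 3.0338
n_f = 1/3.0338 = 0.3296

0.330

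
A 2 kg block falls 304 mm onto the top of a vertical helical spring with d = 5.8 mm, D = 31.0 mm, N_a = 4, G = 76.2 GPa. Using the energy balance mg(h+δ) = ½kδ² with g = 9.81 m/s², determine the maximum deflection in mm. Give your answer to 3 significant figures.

k = Gd⁴/(8D³N_a) = (76.2×10³)(5.8⁴)/(8·31.0³·4) = 90.455 N/mm
W = mg = 2 × 9.81 = 19.62 N
½kδ² − Wδ − Wh = 0 → δ = (W + √(W² + 2kWh))/k
δ = (19.62 + √(384.94 + 1.07903e+06))/90.455 = (19.62 + 1039)/90.455 = 11.703 mm

11.7 mm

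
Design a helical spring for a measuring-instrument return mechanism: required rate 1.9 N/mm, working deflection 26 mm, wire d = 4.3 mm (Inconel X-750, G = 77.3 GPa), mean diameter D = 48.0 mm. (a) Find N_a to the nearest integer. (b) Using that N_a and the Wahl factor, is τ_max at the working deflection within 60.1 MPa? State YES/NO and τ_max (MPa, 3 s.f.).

N_a = Gd⁴/(8D³k) = (77.3×10³)(4.3⁴)/(8·48.0³·1.9) = 15.72 → N_a = 16
Actual rate k = Gd⁴/(8D³·16) = 1.8669 N/mm
Working load F = kδ = 1.8669·26 = 48.539 N
C = 48.0/4.3 = 11.1628; K_W = (4C−1)/(4C−4)+0.615/C = 1.1289
τ_max = K_W·8FD/(πd³) = 1.1289·74.622 = 84.241 MPa
τ_max > 60.1 MPa → exceeds allowable

(a) 16 coils; (b) NO, τ_max = 84.2 MPa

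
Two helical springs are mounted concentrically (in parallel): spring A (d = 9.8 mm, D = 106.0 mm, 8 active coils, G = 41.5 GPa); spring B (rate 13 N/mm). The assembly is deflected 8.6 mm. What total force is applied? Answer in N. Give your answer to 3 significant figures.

k_A = Gd⁴/(8D³N_a) = (41.5×10³)(9.8⁴)/(8·106.0³·8) = 5.0217 N/mm
Parallel: k_eq = 5.0217 + 13 = 18.022 N/mm
F = k_eq·δ = 18.022·8.6 = 154.99 N

155 N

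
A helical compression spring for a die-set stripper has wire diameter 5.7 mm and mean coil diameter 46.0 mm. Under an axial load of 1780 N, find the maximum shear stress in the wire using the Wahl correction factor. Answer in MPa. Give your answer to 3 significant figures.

Spring index C = D/d = 46.0/5.7 = 8.0702
K_W = (4C−1)/(4C−4) + 0.615/C = 31.281/28.281 + 0.0762 = 1.1823
τ₀ = 8FD/(πd³) = 8·1780·46.0/(π·5.7³) = 655040/581.8 = 1125.9 MPa
τ_max = K·τ₀ = 1.1823 × 1125.9 = 1331.1 MPa

1330 MPa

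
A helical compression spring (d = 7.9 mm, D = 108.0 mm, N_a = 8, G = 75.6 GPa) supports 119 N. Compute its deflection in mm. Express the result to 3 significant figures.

32.6 mm

k = Gd⁴/(8D³N_a) = (75.6×10³)(7.9⁴)/(8·108.0³·8) = 3.6524 N/mm
δ = F/k = 119 / 3.6524 = 32.581 mm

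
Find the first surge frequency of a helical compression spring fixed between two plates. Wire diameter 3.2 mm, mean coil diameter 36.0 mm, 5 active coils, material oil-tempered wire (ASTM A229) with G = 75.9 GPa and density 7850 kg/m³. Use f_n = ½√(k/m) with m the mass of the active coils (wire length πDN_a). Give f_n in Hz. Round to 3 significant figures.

k = Gd⁴/(8D³N_a) = (75.9×10³)(3.2⁴)/(8·36.0³·5) = 4.2646 N/mm = 4264.6 N/m
Wire length L = πDN_a = π·36.0·5 = 565.49 mm
m = ρ·(πd²/4)·L = 7850 × 8.0425×10⁻⁶ m² × 0.56549 m = 0.035701 kg
f_n = ½√(k/m) = 0.5·√(4264.6/0.035701) = 0.5·√(1.1945e+05) = 172.81 Hz

173 Hz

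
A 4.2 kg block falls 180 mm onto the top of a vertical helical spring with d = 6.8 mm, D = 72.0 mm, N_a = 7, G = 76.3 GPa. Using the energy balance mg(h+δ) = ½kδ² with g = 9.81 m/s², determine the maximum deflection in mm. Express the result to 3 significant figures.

k = Gd⁴/(8D³N_a) = (76.3×10³)(6.8⁴)/(8·72.0³·7) = 7.805 N/mm
W = mg = 4.2 × 9.81 = 41.202 N
½kδ² − Wδ − Wh = 0 → δ = (W + √(W² + 2kWh))/k
δ = (41.202 + √(1697.6 + 115770))/7.805 = (41.202 + 342.74)/7.805 = 49.191 mm

49.2 mm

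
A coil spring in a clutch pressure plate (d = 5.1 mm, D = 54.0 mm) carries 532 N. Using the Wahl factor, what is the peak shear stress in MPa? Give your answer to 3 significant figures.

627 MPa

Spring index C = D/d = 54.0/5.1 = 10.5882
K_W = (4C−1)/(4C−4) + 0.615/C = 41.353/38.353 + 0.0581 = 1.1363
τ₀ = 8FD/(πd³) = 8·532·54.0/(π·5.1³) = 229824/416.74 = 551.49 MPa
τ_max = K·τ₀ = 1.1363 × 551.49 = 626.66 MPa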